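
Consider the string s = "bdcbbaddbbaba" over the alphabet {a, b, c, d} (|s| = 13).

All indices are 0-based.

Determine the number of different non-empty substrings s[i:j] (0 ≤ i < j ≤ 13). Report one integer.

78

rank→(start, suffix):
  0 → (12, 'a')
  1 → (10, 'aba')
  2 → (5, 'addbbaba')
  3 → (11, 'ba')
  4 → (9, 'baba')
  5 → (4, 'baddbbaba')
  6 → (8, 'bbaba')
  7 → (3, 'bbaddbbaba')
  8 → (0, 'bdcbbaddbbaba')
  9 → (2, 'cbbaddbbaba')
  10 → (7, 'dbbaba')
  11 → (1, 'dcbbaddbbaba')
  12 → (6, 'ddbbaba')

SA = [12, 10, 5, 11, 9, 4, 8, 3, 0, 2, 7, 1, 6]
i: (SA[i-1],SA[i]) lcp shared
  1: (12,10) 1 'a'
  2: (10,5) 1 'a'
  3: (5,11) 0 ''
  4: (11,9) 2 'ba'
  5: (9,4) 2 'ba'
  6: (4,8) 1 'b'
  7: (8,3) 3 'bba'
  8: (3,0) 1 'b'
  9: (0,2) 0 ''
  10: (2,7) 0 ''
  11: (7,1) 1 'd'
  12: (1,6) 1 'd'

n(n+1)/2 = 13·14/2 = 91
Σ LCP = 0 + 1 + 1 + 0 + 2 + 2 + 1 + 3 + 1 + 0 + 0 + 1 + 1 = 13
distinct = 91 − 13 = 78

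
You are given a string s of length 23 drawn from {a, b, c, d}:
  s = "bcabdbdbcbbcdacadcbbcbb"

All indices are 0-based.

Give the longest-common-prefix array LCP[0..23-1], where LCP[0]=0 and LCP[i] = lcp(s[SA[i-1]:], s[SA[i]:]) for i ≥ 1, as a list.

rank | idx | suffix
   0 |   2 | abdbdbcbbcdacadcbbcbb
   1 |  13 | acadcbbcbb
   2 |  15 | adcbbcbb
   3 |  22 | b
   4 |  21 | bb
   5 |  18 | bbcbb
   6 |   9 | bbcdacadcbbcbb
   7 |   0 | bcabdbdbcbbcdacadcbbcbb
   8 |  19 | bcbb
   9 |   7 | bcbbcdacadcbbcbb
  10 |  10 | bcdacadcbbcbb
  11 |   5 | bdbcbbcdacadcbbcbb
  12 |   3 | bdbdbcbbcdacadcbbcbb
  13 |   1 | cabdbdbcbbcdacadcbbcbb
  14 |  14 | cadcbbcbb
  15 |  20 | cbb
  16 |  17 | cbbcbb
  17 |   8 | cbbcdacadcbbcbb
  18 |  11 | cdacadcbbcbb
  19 |  12 | dacadcbbcbb
  20 |   6 | dbcbbcdacadcbbcbb
  21 |   4 | dbdbcbbcdacadcbbcbb
  22 |  16 | dcbbcbb

SA = [2, 13, 15, 22, 21, 18, 9, 0, 19, 7, 10, 5, 3, 1, 14, 20, 17, 8, 11, 12, 6, 4, 16]
i: (SA[i-1],SA[i]) lcp shared
  1: (2,13) 1 'a'
  2: (13,15) 1 'a'
  3: (15,22) 0 ''
  4: (22,21) 1 'b'
  5: (21,18) 2 'bb'
  6: (18,9) 3 'bbc'
  7: (9,0) 1 'b'
  8: (0,19) 2 'bc'
  9: (19,7) 4 'bcbb'
  10: (7,10) 2 'bc'
  11: (10,5) 1 'b'
  12: (5,3) 3 'bdb'
  13: (3,1) 0 ''
  14: (1,14) 2 'ca'
  15: (14,20) 1 'c'
  16: (20,17) 3 'cbb'
  17: (17,8) 4 'cbbc'
  18: (8,11) 1 'c'
  19: (11,12) 0 ''
  20: (12,6) 1 'd'
  21: (6,4) 2 'db'
  22: (4,16) 1 'd'

[0, 1, 1, 0, 1, 2, 3, 1, 2, 4, 2, 1, 3, 0, 2, 1, 3, 4, 1, 0, 1, 2, 1]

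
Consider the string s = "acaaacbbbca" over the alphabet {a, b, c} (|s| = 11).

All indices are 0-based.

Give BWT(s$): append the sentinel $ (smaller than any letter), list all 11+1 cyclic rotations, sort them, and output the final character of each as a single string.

rank  rotation      last
    0  $acaaacbbbca  a
    1  a$acaaacbbbc  c
    2  aaacbbbca$ac  c
    3  aacbbbca$aca  a
    4  acaaacbbbca$  $
    5  acbbbca$acaa  a
    6  bbbca$acaaac  c
    7  bbca$acaaacb  b
    8  bca$acaaacbb  b
    9  ca$acaaacbbb  b
   10  caaacbbbca$a  a
   11  cbbbca$acaaa  a

acca$acbbbaa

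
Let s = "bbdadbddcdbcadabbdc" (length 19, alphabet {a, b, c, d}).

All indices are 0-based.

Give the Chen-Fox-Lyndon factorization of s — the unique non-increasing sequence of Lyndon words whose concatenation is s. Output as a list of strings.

emit factor 1: 'bbd' (i=0, period=3)
emit factor 2: 'adbddcdbc' (i=3, period=9)
emit factor 3: 'ad' (i=12, period=2)
emit factor 4: 'abbdc' (i=14, period=5)

["bbd", "adbddcdbc", "ad", "abbdc"]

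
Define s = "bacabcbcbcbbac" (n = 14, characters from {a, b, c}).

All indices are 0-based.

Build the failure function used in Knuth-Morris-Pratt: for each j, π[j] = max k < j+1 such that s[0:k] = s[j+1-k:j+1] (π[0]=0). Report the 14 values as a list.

[0, 0, 0, 0, 1, 0, 1, 0, 1, 0, 1, 1, 2, 3]

π[0] = 0
j=1 s[j]='a': π[1]=0 (border '')
j=2 s[j]='c': π[2]=0 (border '')
j=3 s[j]='a': π[3]=0 (border '')
j=4 s[j]='b': π[4]=1 (border 'b')
j=5 s[j]='c': k: 1→0; π[5]=0 (border '')
j=6 s[j]='b': π[6]=1 (border 'b')
j=7 s[j]='c': k: 1→0; π[7]=0 (border '')
j=8 s[j]='b': π[8]=1 (border 'b')
j=9 s[j]='c': k: 1→0; π[9]=0 (border '')
j=10 s[j]='b': π[10]=1 (border 'b')
j=11 s[j]='b': k: 1→0; π[11]=1 (border 'b')
j=12 s[j]='a': π[12]=2 (border 'ba')
j=13 s[j]='c': π[13]=3 (border 'bac')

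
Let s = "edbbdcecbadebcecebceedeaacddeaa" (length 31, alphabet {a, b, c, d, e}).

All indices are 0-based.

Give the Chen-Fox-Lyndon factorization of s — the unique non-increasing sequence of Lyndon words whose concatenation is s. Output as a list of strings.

emit factor 1: 'e' (i=0, period=1)
emit factor 2: 'd' (i=1, period=1)
emit factor 3: 'bbdcec' (i=2, period=6)
emit factor 4: 'b' (i=8, period=1)
emit factor 5: 'adebcecebceede' (i=9, period=14)
emit factor 6: 'aacdde' (i=23, period=6)
emit factor 7: 'a' (i=29, period=1)
emit factor 8: 'a' (i=30, period=1)

["e", "d", "bbdcec", "b", "adebcecebceede", "aacdde", "a", "a"]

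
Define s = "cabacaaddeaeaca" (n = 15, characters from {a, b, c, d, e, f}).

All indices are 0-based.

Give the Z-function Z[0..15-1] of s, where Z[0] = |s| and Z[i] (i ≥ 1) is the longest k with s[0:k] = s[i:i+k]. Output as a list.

[15, 0, 0, 0, 2, 0, 0, 0, 0, 0, 0, 0, 0, 2, 0]

Z[0]=15
i=1: fresh scan; Z[1]=0
i=2: fresh scan; Z[2]=0
i=3: fresh scan; Z[3]=0
i=4: fresh scan; Z[4]=2 grow→box=[4,6)
i=5: min(r-i=1, Z[1]=0)=0; Z[5]=0
i=6: fresh scan; Z[6]=0
i=7: fresh scan; Z[7]=0
i=8: fresh scan; Z[8]=0
i=9: fresh scan; Z[9]=0
i=10: fresh scan; Z[10]=0
i=11: fresh scan; Z[11]=0
i=12: fresh scan; Z[12]=0
i=13: fresh scan; Z[13]=2 grow→box=[13,15)
i=14: min(r-i=1, Z[1]=0)=0; Z[14]=0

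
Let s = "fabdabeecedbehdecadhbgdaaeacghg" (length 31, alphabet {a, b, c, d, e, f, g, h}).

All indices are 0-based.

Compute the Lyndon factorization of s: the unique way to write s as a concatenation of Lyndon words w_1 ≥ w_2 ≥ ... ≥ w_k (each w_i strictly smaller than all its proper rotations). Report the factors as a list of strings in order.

emit factor 1: 'f' (i=0, period=1)
emit factor 2: 'abdabeecedbehdecadhbgd' (i=1, period=22)
emit factor 3: 'aaeacghg' (i=23, period=8)

["f", "abdabeecedbehdecadhbgd", "aaeacghg"]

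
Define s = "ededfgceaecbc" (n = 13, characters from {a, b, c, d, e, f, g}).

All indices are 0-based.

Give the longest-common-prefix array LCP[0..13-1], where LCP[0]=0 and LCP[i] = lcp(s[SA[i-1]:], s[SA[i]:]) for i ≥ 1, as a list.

[0, 0, 0, 1, 1, 0, 1, 0, 1, 1, 2, 0, 0]

sorted suffixes:
  #0 SA[0]=8  'aecbc'
  #1 SA[1]=11  'bc'
  #2 SA[2]=12  'c'
  #3 SA[3]=10  'cbc'
  #4 SA[4]=6  'ceaecbc'
  #5 SA[5]=1  'dedfgceaecbc'
  #6 SA[6]=3  'dfgceaecbc'
  #7 SA[7]=7  'eaecbc'
  #8 SA[8]=9  'ecbc'
  #9 SA[9]=0  'ededfgceaecbc'
  #10 SA[10]=2  'edfgceaecbc'
  #11 SA[11]=4  'fgceaecbc'
  #12 SA[12]=5  'gceaecbc'

SA = [8, 11, 12, 10, 6, 1, 3, 7, 9, 0, 2, 4, 5]
rank  pair      lcp
   1  s[8:],s[11:]  0  ''
   2  s[11:],s[12:]  0  ''
   3  s[12:],s[10:]  1  'c'
   4  s[10:],s[6:]  1  'c'
   5  s[6:],s[1:]  0  ''
   6  s[1:],s[3:]  1  'd'
   7  s[3:],s[7:]  0  ''
   8  s[7:],s[9:]  1  'e'
   9  s[9:],s[0:]  1  'e'
  10  s[0:],s[2:]  2  'ed'
  11  s[2:],s[4:]  0  ''
  12  s[4:],s[5:]  0  ''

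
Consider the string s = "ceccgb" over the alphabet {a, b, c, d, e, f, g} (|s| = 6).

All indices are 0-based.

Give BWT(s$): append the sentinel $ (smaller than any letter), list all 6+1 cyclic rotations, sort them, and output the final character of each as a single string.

bge$ccc

rank  rotation last
    0  $ceccgb  b
    1  b$ceccg  g
    2  ccgb$ce  e
    3  ceccgb$  $
    4  cgb$cec  c
    5  eccgb$c  c
    6  gb$cecc  c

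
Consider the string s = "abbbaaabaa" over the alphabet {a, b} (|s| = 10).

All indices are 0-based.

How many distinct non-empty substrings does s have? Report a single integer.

41

rank | idx | suffix
   0 |   9 | a
   1 |   8 | aa
   2 |   4 | aaabaa
   3 |   5 | aabaa
   4 |   6 | abaa
   5 |   0 | abbbaaabaa
   6 |   7 | baa
   7 |   3 | baaabaa
   8 |   2 | bbaaabaa
   9 |   1 | bbbaaabaa

SA = [9, 8, 4, 5, 6, 0, 7, 3, 2, 1]
i: (SA[i-1],SA[i]) lcp shared
  1: (9,8) 1 'a'
  2: (8,4) 2 'aa'
  3: (4,5) 2 'aa'
  4: (5,6) 1 'a'
  5: (6,0) 2 'ab'
  6: (0,7) 0 ''
  7: (7,3) 3 'baa'
  8: (3,2) 1 'b'
  9: (2,1) 2 'bb'

n(n+1)/2 = 10·11/2 = 55
Σ LCP = 0 + 1 + 2 + 2 + 1 + 2 + 0 + 3 + 1 + 2 = 14
distinct = 55 − 14 = 41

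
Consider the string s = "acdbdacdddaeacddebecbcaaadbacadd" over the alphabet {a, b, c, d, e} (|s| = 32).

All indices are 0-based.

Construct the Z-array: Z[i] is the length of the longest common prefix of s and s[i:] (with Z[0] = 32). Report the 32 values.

[32, 0, 0, 0, 0, 3, 0, 0, 0, 0, 1, 0, 3, 0, 0, 0, 0, 0, 0, 0, 0, 0, 1, 1, 1, 0, 0, 2, 0, 1, 0, 0]

Z[0]=32
i=1: fresh scan; Z[1]=0
i=2: fresh scan; Z[2]=0
i=3: fresh scan; Z[3]=0
i=4: fresh scan; Z[4]=0
i=5: fresh scan; Z[5]=3 scan→box=[5,8)
i=6: min(r-i=2, Z[1]=0)=0; Z[6]=0
i=7: min(r-i=1, Z[2]=0)=0; Z[7]=0
i=8: fresh scan; Z[8]=0
i=9: fresh scan; Z[9]=0
i=10: fresh scan; Z[10]=1 scan→box=[10,11)
i=11: fresh scan; Z[11]=0
i=12: fresh scan; Z[12]=3 scan→box=[12,15)
i=13: min(r-i=2, Z[1]=0)=0; Z[13]=0
i=14: min(r-i=1, Z[2]=0)=0; Z[14]=0
i=15: fresh scan; Z[15]=0
i=16: fresh scan; Z[16]=0
i=17: fresh scan; Z[17]=0
i=18: fresh scan; Z[18]=0
i=19: fresh scan; Z[19]=0
i=20: fresh scan; Z[20]=0
i=21: fresh scan; Z[21]=0
i=22: fresh scan; Z[22]=1 scan→box=[22,23)
i=23: fresh scan; Z[23]=1 scan→box=[23,24)
i=24: fresh scan; Z[24]=1 scan→box=[24,25)
i=25: fresh scan; Z[25]=0
i=26: fresh scan; Z[26]=0
i=27: fresh scan; Z[27]=2 scan→box=[27,29)
i=28: min(r-i=1, Z[1]=0)=0; Z[28]=0
i=29: fresh scan; Z[29]=1 scan→box=[29,30)
i=30: fresh scan; Z[30]=0
i=31: fresh scan; Z[31]=0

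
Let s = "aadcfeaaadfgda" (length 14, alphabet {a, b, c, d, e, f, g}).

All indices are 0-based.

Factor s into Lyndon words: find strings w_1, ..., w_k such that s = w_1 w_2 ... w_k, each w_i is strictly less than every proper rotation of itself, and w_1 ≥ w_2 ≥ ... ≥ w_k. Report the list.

emit factor 1: 'aadcfe' (i=0, period=6)
emit factor 2: 'aaadfgd' (i=6, period=7)
emit factor 3: 'a' (i=13, period=1)

["aadcfe", "aaadfgd", "a"]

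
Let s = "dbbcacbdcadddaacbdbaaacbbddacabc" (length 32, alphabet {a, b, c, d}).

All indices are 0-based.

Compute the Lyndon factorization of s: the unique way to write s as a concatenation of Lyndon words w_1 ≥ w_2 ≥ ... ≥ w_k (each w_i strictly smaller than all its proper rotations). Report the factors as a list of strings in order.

emit factor 1: 'd' (i=0, period=1)
emit factor 2: 'bbc' (i=1, period=3)
emit factor 3: 'acbdcaddd' (i=4, period=9)
emit factor 4: 'aacbdb' (i=13, period=6)
emit factor 5: 'aaacbbddacabc' (i=19, period=13)

["d", "bbc", "acbdcaddd", "aacbdb", "aaacbbddacabc"]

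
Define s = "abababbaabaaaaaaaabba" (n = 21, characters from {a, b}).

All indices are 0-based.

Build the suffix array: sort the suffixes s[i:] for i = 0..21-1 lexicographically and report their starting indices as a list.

[20, 10, 11, 12, 13, 14, 15, 7, 16, 8, 0, 2, 17, 4, 19, 9, 6, 1, 3, 18, 5]

rank→(start, suffix):
  0 → (20, 'a')
  1 → (10, 'aaaaaaaabba')
  2 → (11, 'aaaaaaabba')
  3 → (12, 'aaaaaabba')
  4 → (13, 'aaaaabba')
  5 → (14, 'aaaabba')
  6 → (15, 'aaabba')
  7 → (7, 'aabaaaaaaaabba')
  8 → (16, 'aabba')
  9 → (8, 'abaaaaaaaabba')
  10 → (0, 'abababbaabaaaaaaaabba')
  11 → (2, 'ababbaabaaaaaaaabba')
  12 → (17, 'abba')
  13 → (4, 'abbaabaaaaaaaabba')
  14 → (19, 'ba')
  15 → (9, 'baaaaaaaabba')
  16 → (6, 'baabaaaaaaaabba')
  17 → (1, 'bababbaabaaaaaaaabba')
  18 → (3, 'babbaabaaaaaaaabba')
  19 → (18, 'bba')
  20 → (5, 'bbaabaaaaaaaabba')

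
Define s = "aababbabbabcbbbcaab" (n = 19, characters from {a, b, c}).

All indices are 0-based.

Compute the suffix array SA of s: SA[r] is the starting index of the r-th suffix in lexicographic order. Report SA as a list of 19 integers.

[16, 0, 17, 1, 3, 6, 9, 18, 2, 5, 8, 4, 7, 12, 13, 14, 10, 15, 11]

rank→(start, suffix):
  0 → (16, 'aab')
  1 → (0, 'aababbabbabcbbbcaab')
  2 → (17, 'ab')
  3 → (1, 'ababbabbabcbbbcaab')
  4 → (3, 'abbabbabcbbbcaab')
  5 → (6, 'abbabcbbbcaab')
  6 → (9, 'abcbbbcaab')
  7 → (18, 'b')
  8 → (2, 'babbabbabcbbbcaab')
  9 → (5, 'babbabcbbbcaab')
  10 → (8, 'babcbbbcaab')
  11 → (4, 'bbabbabcbbbcaab')
  12 → (7, 'bbabcbbbcaab')
  13 → (12, 'bbbcaab')
  14 → (13, 'bbcaab')
  15 → (14, 'bcaab')
  16 → (10, 'bcbbbcaab')
  17 → (15, 'caab')
  18 → (11, 'cbbbcaab')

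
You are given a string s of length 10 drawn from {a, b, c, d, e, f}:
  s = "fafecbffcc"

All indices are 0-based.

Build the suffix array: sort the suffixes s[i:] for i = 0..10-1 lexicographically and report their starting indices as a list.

sorted suffixes:
  #0 SA[0]=1  'afecbffcc'
  #1 SA[1]=5  'bffcc'
  #2 SA[2]=9  'c'
  #3 SA[3]=4  'cbffcc'
  #4 SA[4]=8  'cc'
  #5 SA[5]=3  'ecbffcc'
  #6 SA[6]=0  'fafecbffcc'
  #7 SA[7]=7  'fcc'
  #8 SA[8]=2  'fecbffcc'
  #9 SA[9]=6  'ffcc'

[1, 5, 9, 4, 8, 3, 0, 7, 2, 6]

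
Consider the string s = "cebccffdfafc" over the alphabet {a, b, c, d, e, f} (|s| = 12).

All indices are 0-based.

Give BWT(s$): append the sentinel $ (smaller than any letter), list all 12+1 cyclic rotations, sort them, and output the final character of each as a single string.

rank  rotation       last
    0  $cebccffdfafc  c
    1  afc$cebccffdf  f
    2  bccffdfafc$ce  e
    3  c$cebccffdfaf  f
    4  ccffdfafc$ceb  b
    5  cebccffdfafc$  $
    6  cffdfafc$cebc  c
    7  dfafc$cebccff  f
    8  ebccffdfafc$c  c
    9  fafc$cebccffd  d
   10  fc$cebccffdfa  a
   11  fdfafc$cebccf  f
   12  ffdfafc$cebcc  c

cfefb$cfcdafc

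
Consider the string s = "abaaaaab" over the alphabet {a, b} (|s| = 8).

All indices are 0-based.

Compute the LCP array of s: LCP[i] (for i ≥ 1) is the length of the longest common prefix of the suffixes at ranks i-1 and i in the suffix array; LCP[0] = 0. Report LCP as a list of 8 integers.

sorted suffixes:
  #0 SA[0]=2  'aaaaab'
  #1 SA[1]=3  'aaaab'
  #2 SA[2]=4  'aaab'
  #3 SA[3]=5  'aab'
  #4 SA[4]=6  'ab'
  #5 SA[5]=0  'abaaaaab'
  #6 SA[6]=7  'b'
  #7 SA[7]=1  'baaaaab'

SA = [2, 3, 4, 5, 6, 0, 7, 1]
[i] adj suffixes → lcp
  [1] 2/3 → 4 ('aaaa')
  [2] 3/4 → 3 ('aaa')
  [3] 4/5 → 2 ('aa')
  [4] 5/6 → 1 ('a')
  [5] 6/0 → 2 ('ab')
  [6] 0/7 → 0 ('')
  [7] 7/1 → 1 ('b')

[0, 4, 3, 2, 1, 2, 0, 1]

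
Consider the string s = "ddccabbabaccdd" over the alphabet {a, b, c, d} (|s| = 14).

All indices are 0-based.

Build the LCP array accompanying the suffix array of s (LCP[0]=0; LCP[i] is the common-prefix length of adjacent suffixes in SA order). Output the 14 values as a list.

[0, 2, 1, 0, 2, 1, 0, 1, 2, 1, 0, 1, 1, 2]

sorted suffixes:
  #0 SA[0]=7  'abaccdd'
  #1 SA[1]=4  'abbabaccdd'
  #2 SA[2]=9  'accdd'
  #3 SA[3]=6  'babaccdd'
  #4 SA[4]=8  'baccdd'
  #5 SA[5]=5  'bbabaccdd'
  #6 SA[6]=3  'cabbabaccdd'
  #7 SA[7]=2  'ccabbabaccdd'
  #8 SA[8]=10  'ccdd'
  #9 SA[9]=11  'cdd'
  #10 SA[10]=13  'd'
  #11 SA[11]=1  'dccabbabaccdd'
  #12 SA[12]=12  'dd'
  #13 SA[13]=0  'ddccabbabaccdd'

SA = [7, 4, 9, 6, 8, 5, 3, 2, 10, 11, 13, 1, 12, 0]
[i] adj suffixes → lcp
  [1] 7/4 → 2 ('ab')
  [2] 4/9 → 1 ('a')
  [3] 9/6 → 0 ('')
  [4] 6/8 → 2 ('ba')
  [5] 8/5 → 1 ('b')
  [6] 5/3 → 0 ('')
  [7] 3/2 → 1 ('c')
  [8] 2/10 → 2 ('cc')
  [9] 10/11 → 1 ('c')
  [10] 11/13 → 0 ('')
  [11] 13/1 → 1 ('d')
  [12] 1/12 → 1 ('d')
  [13] 12/0 → 2 ('dd')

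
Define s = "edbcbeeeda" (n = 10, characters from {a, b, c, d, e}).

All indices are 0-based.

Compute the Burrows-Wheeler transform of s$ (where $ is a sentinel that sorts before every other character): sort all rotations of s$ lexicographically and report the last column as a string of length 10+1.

rank  rotation     last
    0  $edbcbeeeda  a
    1  a$edbcbeeed  d
    2  bcbeeeda$ed  d
    3  beeeda$edbc  c
    4  cbeeeda$edb  b
    5  da$edbcbeee  e
    6  dbcbeeeda$e  e
    7  eda$edbcbee  e
    8  edbcbeeeda$  $
    9  eeda$edbcbe  e
   10  eeeda$edbcb  b

addcbeee$eb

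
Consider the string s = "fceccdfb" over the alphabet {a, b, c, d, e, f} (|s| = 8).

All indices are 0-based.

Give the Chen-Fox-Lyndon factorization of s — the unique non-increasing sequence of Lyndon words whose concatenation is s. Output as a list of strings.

emit factor 1: 'f' (i=0, period=1)
emit factor 2: 'ce' (i=1, period=2)
emit factor 3: 'ccdf' (i=3, period=4)
emit factor 4: 'b' (i=7, period=1)

["f", "ce", "ccdf", "b"]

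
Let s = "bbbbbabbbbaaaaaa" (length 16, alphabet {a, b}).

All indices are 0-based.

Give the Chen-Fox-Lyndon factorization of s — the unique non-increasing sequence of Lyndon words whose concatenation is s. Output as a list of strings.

emit factor 1: 'b' (i=0, period=1)
emit factor 2: 'b' (i=1, period=1)
emit factor 3: 'b' (i=2, period=1)
emit factor 4: 'b' (i=3, period=1)
emit factor 5: 'b' (i=4, period=1)
emit factor 6: 'abbbb' (i=5, period=5)
emit factor 7: 'a' (i=10, period=1)
emit factor 8: 'a' (i=11, period=1)
emit factor 9: 'a' (i=12, period=1)
emit factor 10: 'a' (i=13, period=1)
emit factor 11: 'a' (i=14, period=1)
emit factor 12: 'a' (i=15, period=1)

["b", "b", "b", "b", "b", "abbbb", "a", "a", "a", "a", "a", "a"]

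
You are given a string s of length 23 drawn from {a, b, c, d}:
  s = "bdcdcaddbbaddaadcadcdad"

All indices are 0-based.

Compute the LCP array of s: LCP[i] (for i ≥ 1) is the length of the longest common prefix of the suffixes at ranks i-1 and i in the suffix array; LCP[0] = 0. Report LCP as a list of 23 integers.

[0, 1, 2, 3, 2, 3, 0, 1, 1, 0, 3, 1, 2, 0, 1, 2, 1, 1, 4, 2, 3, 1, 2]

rank | idx | suffix
   0 |  13 | aadcadcdad
   1 |  21 | ad
   2 |  14 | adcadcdad
   3 |  17 | adcdad
   4 |  10 | addaadcadcdad
   5 |   5 | addbbaddaadcadcdad
   6 |   9 | baddaadcadcdad
   7 |   8 | bbaddaadcadcdad
   8 |   0 | bdcdcaddbbaddaadcadcdad
   9 |  16 | cadcdad
  10 |   4 | caddbbaddaadcadcdad
  11 |  19 | cdad
  12 |   2 | cdcaddbbaddaadcadcdad
  13 |  22 | d
  14 |  12 | daadcadcdad
  15 |  20 | dad
  16 |   7 | dbbaddaadcadcdad
  17 |  15 | dcadcdad
  18 |   3 | dcaddbbaddaadcadcdad
  19 |  18 | dcdad
  20 |   1 | dcdcaddbbaddaadcadcdad
  21 |  11 | ddaadcadcdad
  22 |   6 | ddbbaddaadcadcdad

SA = [13, 21, 14, 17, 10, 5, 9, 8, 0, 16, 4, 19, 2, 22, 12, 20, 7, 15, 3, 18, 1, 11, 6]
i: (SA[i-1],SA[i]) lcp shared
  1: (13,21) 1 'a'
  2: (21,14) 2 'ad'
  3: (14,17) 3 'adc'
  4: (17,10) 2 'ad'
  5: (10,5) 3 'add'
  6: (5,9) 0 ''
  7: (9,8) 1 'b'
  8: (8,0) 1 'b'
  9: (0,16) 0 ''
  10: (16,4) 3 'cad'
  11: (4,19) 1 'c'
  12: (19,2) 2 'cd'
  13: (2,22) 0 ''
  14: (22,12) 1 'd'
  15: (12,20) 2 'da'
  16: (20,7) 1 'd'
  17: (7,15) 1 'd'
  18: (15,3) 4 'dcad'
  19: (3,18) 2 'dc'
  20: (18,1) 3 'dcd'
  21: (1,11) 1 'd'
  22: (11,6) 2 'dd'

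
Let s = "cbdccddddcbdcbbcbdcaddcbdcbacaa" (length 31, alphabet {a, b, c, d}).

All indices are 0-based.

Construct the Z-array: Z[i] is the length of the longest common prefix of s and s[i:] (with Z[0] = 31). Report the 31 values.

Z[0]=31
i=1: fresh scan; Z[1]=0
i=2: fresh scan; Z[2]=0
i=3: fresh scan; Z[3]=1 extend→box=[3,4)
i=4: fresh scan; Z[4]=1 extend→box=[4,5)
i=5: fresh scan; Z[5]=0
i=6: fresh scan; Z[6]=0
i=7: fresh scan; Z[7]=0
i=8: fresh scan; Z[8]=0
i=9: fresh scan; Z[9]=4 extend→box=[9,13)
i=10: min(r-i=3, Z[1]=0)=0; Z[10]=0
i=11: min(r-i=2, Z[2]=0)=0; Z[11]=0
i=12: min(r-i=1, Z[3]=1)=1; Z[12]=2 extend→box=[12,14)
i=13: min(r-i=1, Z[1]=0)=0; Z[13]=0
i=14: fresh scan; Z[14]=0
i=15: fresh scan; Z[15]=4 extend→box=[15,19)
i=16: min(r-i=3, Z[1]=0)=0; Z[16]=0
i=17: min(r-i=2, Z[2]=0)=0; Z[17]=0
i=18: min(r-i=1, Z[3]=1)=1; Z[18]=1
i=19: fresh scan; Z[19]=0
i=20: fresh scan; Z[20]=0
i=21: fresh scan; Z[21]=0
i=22: fresh scan; Z[22]=4 extend→box=[22,26)
i=23: min(r-i=3, Z[1]=0)=0; Z[23]=0
i=24: min(r-i=2, Z[2]=0)=0; Z[24]=0
i=25: min(r-i=1, Z[3]=1)=1; Z[25]=2 extend→box=[25,27)
i=26: min(r-i=1, Z[1]=0)=0; Z[26]=0
i=27: fresh scan; Z[27]=0
i=28: fresh scan; Z[28]=1 extend→box=[28,29)
i=29: fresh scan; Z[29]=0
i=30: fresh scan; Z[30]=0

[31, 0, 0, 1, 1, 0, 0, 0, 0, 4, 0, 0, 2, 0, 0, 4, 0, 0, 1, 0, 0, 0, 4, 0, 0, 2, 0, 0, 1, 0, 0]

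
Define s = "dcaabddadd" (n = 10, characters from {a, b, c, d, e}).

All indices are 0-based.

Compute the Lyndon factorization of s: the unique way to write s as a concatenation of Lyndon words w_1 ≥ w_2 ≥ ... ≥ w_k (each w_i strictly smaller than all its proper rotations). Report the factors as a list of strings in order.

["d", "c", "aabddadd"]

emit factor 1: 'd' (i=0, period=1)
emit factor 2: 'c' (i=1, period=1)
emit factor 3: 'aabddadd' (i=2, period=8)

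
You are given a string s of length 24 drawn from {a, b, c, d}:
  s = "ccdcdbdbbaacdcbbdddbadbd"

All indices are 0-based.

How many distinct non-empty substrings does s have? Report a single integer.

rank→(start, suffix):
  0 → (9, 'aacdcbbdddbadbd')
  1 → (10, 'acdcbbdddbadbd')
  2 → (20, 'adbd')
  3 → (8, 'baacdcbbdddbadbd')
  4 → (19, 'badbd')
  5 → (7, 'bbaacdcbbdddbadbd')
  6 → (14, 'bbdddbadbd')
  7 → (22, 'bd')
  8 → (5, 'bdbbaacdcbbdddbadbd')
  9 → (15, 'bdddbadbd')
  10 → (13, 'cbbdddbadbd')
  11 → (0, 'ccdcdbdbbaacdcbbdddbadbd')
  12 → (3, 'cdbdbbaacdcbbdddbadbd')
  13 → (11, 'cdcbbdddbadbd')
  14 → (1, 'cdcdbdbbaacdcbbdddbadbd')
  15 → (23, 'd')
  16 → (18, 'dbadbd')
  17 → (6, 'dbbaacdcbbdddbadbd')
  18 → (21, 'dbd')
  19 → (4, 'dbdbbaacdcbbdddbadbd')
  20 → (12, 'dcbbdddbadbd')
  21 → (2, 'dcdbdbbaacdcbbdddbadbd')
  22 → (17, 'ddbadbd')
  23 → (16, 'dddbadbd')

SA = [9, 10, 20, 8, 19, 7, 14, 22, 5, 15, 13, 0, 3, 11, 1, 23, 18, 6, 21, 4, 12, 2, 17, 16]
i: (SA[i-1],SA[i]) lcp shared
  1: (9,10) 1 'a'
  2: (10,20) 1 'a'
  3: (20,8) 0 ''
  4: (8,19) 2 'ba'
  5: (19,7) 1 'b'
  6: (7,14) 2 'bb'
  7: (14,22) 1 'b'
  8: (22,5) 2 'bd'
  9: (5,15) 2 'bd'
  10: (15,13) 0 ''
  11: (13,0) 1 'c'
  12: (0,3) 1 'c'
  13: (3,11) 2 'cd'
  14: (11,1) 3 'cdc'
  15: (1,23) 0 ''
  16: (23,18) 1 'd'
  17: (18,6) 2 'db'
  18: (6,21) 2 'db'
  19: (21,4) 3 'dbd'
  20: (4,12) 1 'd'
  21: (12,2) 2 'dc'
  22: (2,17) 1 'd'
  23: (17,16) 2 'dd'

n(n+1)/2 = 24·25/2 = 300
Σ LCP = 0 + 1 + 1 + 0 + 2 + 1 + 2 + 1 + 2 + 2 + 0 + 1 + 1 + 2 + 3 + 0 + 1 + 2 + 2 + 3 + 1 + 2 + 1 + 2 = 33
distinct = 300 − 33 = 267

267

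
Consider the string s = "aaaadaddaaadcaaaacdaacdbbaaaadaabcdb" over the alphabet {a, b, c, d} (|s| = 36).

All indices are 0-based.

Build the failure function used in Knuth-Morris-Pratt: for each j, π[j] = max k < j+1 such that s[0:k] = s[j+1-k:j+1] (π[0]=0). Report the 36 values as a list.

[0, 1, 2, 3, 0, 1, 0, 0, 1, 2, 3, 0, 0, 1, 2, 3, 4, 0, 0, 1, 2, 0, 0, 0, 0, 1, 2, 3, 4, 5, 6, 2, 0, 0, 0, 0]

π[0] = 0
j=1 s[j]='a': π[1]=1 (border 'a')
j=2 s[j]='a': π[2]=2 (border 'aa')
j=3 s[j]='a': π[3]=3 (border 'aaa')
j=4 s[j]='d': k: 3→2→1→0; π[4]=0 (border '')
j=5 s[j]='a': π[5]=1 (border 'a')
j=6 s[j]='d': k: 1→0; π[6]=0 (border '')
j=7 s[j]='d': π[7]=0 (border '')
j=8 s[j]='a': π[8]=1 (border 'a')
j=9 s[j]='a': π[9]=2 (border 'aa')
j=10 s[j]='a': π[10]=3 (border 'aaa')
j=11 s[j]='d': k: 3→2→1→0; π[11]=0 (border '')
j=12 s[j]='c': π[12]=0 (border '')
j=13 s[j]='a': π[13]=1 (border 'a')
j=14 s[j]='a': π[14]=2 (border 'aa')
j=15 s[j]='a': π[15]=3 (border 'aaa')
j=16 s[j]='a': π[16]=4 (border 'aaaa')
j=17 s[j]='c': k: 4→3→2→1→0; π[17]=0 (border '')
j=18 s[j]='d': π[18]=0 (border '')
j=19 s[j]='a': π[19]=1 (border 'a')
j=20 s[j]='a': π[20]=2 (border 'aa')
j=21 s[j]='c': k: 2→1→0; π[21]=0 (border '')
j=22 s[j]='d': π[22]=0 (border '')
j=23 s[j]='b': π[23]=0 (border '')
j=24 s[j]='b': π[24]=0 (border '')
j=25 s[j]='a': π[25]=1 (border 'a')
j=26 s[j]='a': π[26]=2 (border 'aa')
j=27 s[j]='a': π[27]=3 (border 'aaa')
j=28 s[j]='a': π[28]=4 (border 'aaaa')
j=29 s[j]='d': π[29]=5 (border 'aaaad')
j=30 s[j]='a': π[30]=6 (border 'aaaada')
j=31 s[j]='a': k: 6→1; π[31]=2 (border 'aa')
j=32 s[j]='b': k: 2→1→0; π[32]=0 (border '')
j=33 s[j]='c': π[33]=0 (border '')
j=34 s[j]='d': π[34]=0 (border '')
j=35 s[j]='b': π[35]=0 (border '')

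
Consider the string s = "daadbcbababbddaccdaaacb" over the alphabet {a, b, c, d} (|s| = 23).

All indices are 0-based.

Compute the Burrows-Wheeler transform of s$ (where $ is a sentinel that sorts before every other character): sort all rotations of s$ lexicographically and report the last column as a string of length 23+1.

bdadbbadaccaadbabacc$dab

rank  rotation                  last
    0  $daadbcbababbddaccdaaacb  b
    1  aaacb$daadbcbababbddaccd  d
    2  aacb$daadbcbababbddaccda  a
    3  aadbcbababbddaccdaaacb$d  d
    4  ababbddaccdaaacb$daadbcb  b
    5  abbddaccdaaacb$daadbcbab  b
    6  acb$daadbcbababbddaccdaa  a
    7  accdaaacb$daadbcbababbdd  d
    8  adbcbababbddaccdaaacb$da  a
    9  b$daadbcbababbddaccdaaac  c
   10  bababbddaccdaaacb$daadbc  c
   11  babbddaccdaaacb$daadbcba  a
   12  bbddaccdaaacb$daadbcbaba  a
   13  bcbababbddaccdaaacb$daad  d
   14  bddaccdaaacb$daadbcbabab  b
   15  cb$daadbcbababbddaccdaaa  a
   16  cbababbddaccdaaacb$daadb  b
   17  ccdaaacb$daadbcbababbdda  a
   18  cdaaacb$daadbcbababbddac  c
   19  daaacb$daadbcbababbddacc  c
   20  daadbcbababbddaccdaaacb$  $
   21  daccdaaacb$daadbcbababbd  d
   22  dbcbababbddaccdaaacb$daa  a
   23  ddaccdaaacb$daadbcbababb  b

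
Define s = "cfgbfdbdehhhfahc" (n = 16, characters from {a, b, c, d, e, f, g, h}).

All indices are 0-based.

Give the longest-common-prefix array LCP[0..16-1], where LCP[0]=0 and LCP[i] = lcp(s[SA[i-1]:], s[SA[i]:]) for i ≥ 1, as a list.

rank→(start, suffix):
  0 → (13, 'ahc')
  1 → (6, 'bdehhhfahc')
  2 → (3, 'bfdbdehhhfahc')
  3 → (15, 'c')
  4 → (0, 'cfgbfdbdehhhfahc')
  5 → (5, 'dbdehhhfahc')
  6 → (7, 'dehhhfahc')
  7 → (8, 'ehhhfahc')
  8 → (12, 'fahc')
  9 → (4, 'fdbdehhhfahc')
  10 → (1, 'fgbfdbdehhhfahc')
  11 → (2, 'gbfdbdehhhfahc')
  12 → (14, 'hc')
  13 → (11, 'hfahc')
  14 → (10, 'hhfahc')
  15 → (9, 'hhhfahc')

SA = [13, 6, 3, 15, 0, 5, 7, 8, 12, 4, 1, 2, 14, 11, 10, 9]
i: (SA[i-1],SA[i]) lcp shared
  1: (13,6) 0 ''
  2: (6,3) 1 'b'
  3: (3,15) 0 ''
  4: (15,0) 1 'c'
  5: (0,5) 0 ''
  6: (5,7) 1 'd'
  7: (7,8) 0 ''
  8: (8,12) 0 ''
  9: (12,4) 1 'f'
  10: (4,1) 1 'f'
  11: (1,2) 0 ''
  12: (2,14) 0 ''
  13: (14,11) 1 'h'
  14: (11,10) 1 'h'
  15: (10,9) 2 'hh'

[0, 0, 1, 0, 1, 0, 1, 0, 0, 1, 1, 0, 0, 1, 1, 2]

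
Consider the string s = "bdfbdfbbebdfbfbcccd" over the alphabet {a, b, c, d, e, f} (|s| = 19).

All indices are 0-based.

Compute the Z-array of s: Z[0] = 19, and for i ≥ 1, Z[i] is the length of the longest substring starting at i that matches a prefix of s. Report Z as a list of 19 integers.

[19, 0, 0, 4, 0, 0, 1, 1, 0, 4, 0, 0, 1, 0, 1, 0, 0, 0, 0]

Z[0]=19
i=1: outside box; Z[1]=0
i=2: outside box; Z[2]=0
i=3: outside box; Z[3]=4 scan→box=[3,7)
i=4: min(r-i=3, Z[1]=0)=0; Z[4]=0
i=5: min(r-i=2, Z[2]=0)=0; Z[5]=0
i=6: min(r-i=1, Z[3]=4)=1; Z[6]=1
i=7: outside box; Z[7]=1 scan→box=[7,8)
i=8: outside box; Z[8]=0
i=9: outside box; Z[9]=4 scan→box=[9,13)
i=10: min(r-i=3, Z[1]=0)=0; Z[10]=0
i=11: min(r-i=2, Z[2]=0)=0; Z[11]=0
i=12: min(r-i=1, Z[3]=4)=1; Z[12]=1
i=13: outside box; Z[13]=0
i=14: outside box; Z[14]=1 scan→box=[14,15)
i=15: outside box; Z[15]=0
i=16: outside box; Z[16]=0
i=17: outside box; Z[17]=0
i=18: outside box; Z[18]=0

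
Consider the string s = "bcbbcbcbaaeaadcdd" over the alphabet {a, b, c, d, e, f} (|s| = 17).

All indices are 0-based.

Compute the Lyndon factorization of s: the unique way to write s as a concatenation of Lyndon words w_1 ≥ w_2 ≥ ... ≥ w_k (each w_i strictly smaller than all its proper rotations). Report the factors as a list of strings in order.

["bc", "bbcbc", "b", "aae", "aadcdd"]

emit factor 1: 'bc' (i=0, period=2)
emit factor 2: 'bbcbc' (i=2, period=5)
emit factor 3: 'b' (i=7, period=1)
emit factor 4: 'aae' (i=8, period=3)
emit factor 5: 'aadcdd' (i=11, period=6)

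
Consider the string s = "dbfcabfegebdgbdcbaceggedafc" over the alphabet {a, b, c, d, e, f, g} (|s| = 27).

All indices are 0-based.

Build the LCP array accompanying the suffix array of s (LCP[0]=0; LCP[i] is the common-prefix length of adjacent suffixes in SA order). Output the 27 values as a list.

[0, 1, 1, 0, 1, 2, 1, 2, 0, 1, 1, 1, 0, 1, 1, 1, 0, 1, 1, 2, 0, 2, 1, 0, 1, 2, 1]

rank | idx | suffix
   0 |   4 | abfegebdgbdcbaceggedafc
   1 |  17 | aceggedafc
   2 |  24 | afc
   3 |  16 | baceggedafc
   4 |  13 | bdcbaceggedafc
   5 |  10 | bdgbdcbaceggedafc
   6 |   1 | bfcabfegebdgbdcbaceggedafc
   7 |   5 | bfegebdgbdcbaceggedafc
   8 |  26 | c
   9 |   3 | cabfegebdgbdcbaceggedafc
  10 |  15 | cbaceggedafc
  11 |  18 | ceggedafc
  12 |  23 | dafc
  13 |   0 | dbfcabfegebdgbdcbaceggedafc
  14 |  14 | dcbaceggedafc
  15 |  11 | dgbdcbaceggedafc
  16 |   9 | ebdgbdcbaceggedafc
  17 |  22 | edafc
  18 |   7 | egebdgbdcbaceggedafc
  19 |  19 | eggedafc
  20 |  25 | fc
  21 |   2 | fcabfegebdgbdcbaceggedafc
  22 |   6 | fegebdgbdcbaceggedafc
  23 |  12 | gbdcbaceggedafc
  24 |   8 | gebdgbdcbaceggedafc
  25 |  21 | gedafc
  26 |  20 | ggedafc

SA = [4, 17, 24, 16, 13, 10, 1, 5, 26, 3, 15, 18, 23, 0, 14, 11, 9, 22, 7, 19, 25, 2, 6, 12, 8, 21, 20]
rank  pair      lcp
   1  s[4:],s[17:]  1  'a'
   2  s[17:],s[24:]  1  'a'
   3  s[24:],s[16:]  0  ''
   4  s[16:],s[13:]  1  'b'
   5  s[13:],s[10:]  2  'bd'
   6  s[10:],s[1:]  1  'b'
   7  s[1:],s[5:]  2  'bf'
   8  s[5:],s[26:]  0  ''
   9  s[26:],s[3:]  1  'c'
  10  s[3:],s[15:]  1  'c'
  11  s[15:],s[18:]  1  'c'
  12  s[18:],s[23:]  0  ''
  13  s[23:],s[0:]  1  'd'
  14  s[0:],s[14:]  1  'd'
  15  s[14:],s[11:]  1  'd'
  16  s[11:],s[9:]  0  ''
  17  s[9:],s[22:]  1  'e'
  18  s[22:],s[7:]  1  'e'
  19  s[7:],s[19:]  2  'eg'
  20  s[19:],s[25:]  0  ''
  21  s[25:],s[2:]  2  'fc'
  22  s[2:],s[6:]  1  'f'
  23  s[6:],s[12:]  0  ''
  24  s[12:],s[8:]  1  'g'
  25  s[8:],s[21:]  2  'ge'
  26  s[21:],s[20:]  1  'g'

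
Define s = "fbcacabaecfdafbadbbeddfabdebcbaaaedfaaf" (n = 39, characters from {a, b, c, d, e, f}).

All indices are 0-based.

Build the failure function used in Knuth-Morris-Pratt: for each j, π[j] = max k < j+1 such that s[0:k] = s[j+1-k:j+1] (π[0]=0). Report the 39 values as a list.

π[0] = 0
j=1 s[j]='b': π[1]=0 (border '')
j=2 s[j]='c': π[2]=0 (border '')
j=3 s[j]='a': π[3]=0 (border '')
j=4 s[j]='c': π[4]=0 (border '')
j=5 s[j]='a': π[5]=0 (border '')
j=6 s[j]='b': π[6]=0 (border '')
j=7 s[j]='a': π[7]=0 (border '')
j=8 s[j]='e': π[8]=0 (border '')
j=9 s[j]='c': π[9]=0 (border '')
j=10 s[j]='f': π[10]=1 (border 'f')
j=11 s[j]='d': k: 1→0; π[11]=0 (border '')
j=12 s[j]='a': π[12]=0 (border '')
j=13 s[j]='f': π[13]=1 (border 'f')
j=14 s[j]='b': π[14]=2 (border 'fb')
j=15 s[j]='a': k: 2→0; π[15]=0 (border '')
j=16 s[j]='d': π[16]=0 (border '')
j=17 s[j]='b': π[17]=0 (border '')
j=18 s[j]='b': π[18]=0 (border '')
j=19 s[j]='e': π[19]=0 (border '')
j=20 s[j]='d': π[20]=0 (border '')
j=21 s[j]='d': π[21]=0 (border '')
j=22 s[j]='f': π[22]=1 (border 'f')
j=23 s[j]='a': k: 1→0; π[23]=0 (border '')
j=24 s[j]='b': π[24]=0 (border '')
j=25 s[j]='d': π[25]=0 (border '')
j=26 s[j]='e': π[26]=0 (border '')
j=27 s[j]='b': π[27]=0 (border '')
j=28 s[j]='c': π[28]=0 (border '')
j=29 s[j]='b': π[29]=0 (border '')
j=30 s[j]='a': π[30]=0 (border '')
j=31 s[j]='a': π[31]=0 (border '')
j=32 s[j]='a': π[32]=0 (border '')
j=33 s[j]='e': π[33]=0 (border '')
j=34 s[j]='d': π[34]=0 (border '')
j=35 s[j]='f': π[35]=1 (border 'f')
j=36 s[j]='a': k: 1→0; π[36]=0 (border '')
j=37 s[j]='a': π[37]=0 (border '')
j=38 s[j]='f': π[38]=1 (border 'f')

[0, 0, 0, 0, 0, 0, 0, 0, 0, 0, 1, 0, 0, 1, 2, 0, 0, 0, 0, 0, 0, 0, 1, 0, 0, 0, 0, 0, 0, 0, 0, 0, 0, 0, 0, 1, 0, 0, 1]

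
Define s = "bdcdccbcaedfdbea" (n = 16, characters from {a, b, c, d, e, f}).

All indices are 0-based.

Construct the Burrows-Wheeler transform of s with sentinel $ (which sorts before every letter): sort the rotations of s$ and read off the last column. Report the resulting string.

rank  rotation           last
    0  $bdcdccbcaedfdbea  a
    1  a$bdcdccbcaedfdbe  e
    2  aedfdbea$bdcdccbc  c
    3  bcaedfdbea$bdcdcc  c
    4  bdcdccbcaedfdbea$  $
    5  bea$bdcdccbcaedfd  d
    6  caedfdbea$bdcdccb  b
    7  cbcaedfdbea$bdcdc  c
    8  ccbcaedfdbea$bdcd  d
    9  cdccbcaedfdbea$bd  d
   10  dbea$bdcdccbcaedf  f
   11  dccbcaedfdbea$bdc  c
   12  dcdccbcaedfdbea$b  b
   13  dfdbea$bdcdccbcae  e
   14  ea$bdcdccbcaedfdb  b
   15  edfdbea$bdcdccbca  a
   16  fdbea$bdcdccbcaed  d

aecc$dbcddfcbebad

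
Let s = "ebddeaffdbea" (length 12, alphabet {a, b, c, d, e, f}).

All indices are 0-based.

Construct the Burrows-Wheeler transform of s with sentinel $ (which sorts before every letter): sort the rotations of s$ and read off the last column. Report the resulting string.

aeeedfbdbd$fa

rank  rotation       last
    0  $ebddeaffdbea  a
    1  a$ebddeaffdbe  e
    2  affdbea$ebdde  e
    3  bddeaffdbea$e  e
    4  bea$ebddeaffd  d
    5  dbea$ebddeaff  f
    6  ddeaffdbea$eb  b
    7  deaffdbea$ebd  d
    8  ea$ebddeaffdb  b
    9  eaffdbea$ebdd  d
   10  ebddeaffdbea$  $
   11  fdbea$ebddeaf  f
   12  ffdbea$ebddea  a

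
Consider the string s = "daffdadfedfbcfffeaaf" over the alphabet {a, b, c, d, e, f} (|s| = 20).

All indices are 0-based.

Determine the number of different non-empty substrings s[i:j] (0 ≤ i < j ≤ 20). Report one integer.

190

sorted suffixes:
  #0 SA[0]=17  'aaf'
  #1 SA[1]=5  'adfedfbcfffeaaf'
  #2 SA[2]=18  'af'
  #3 SA[3]=1  'affdadfedfbcfffeaaf'
  #4 SA[4]=11  'bcfffeaaf'
  #5 SA[5]=12  'cfffeaaf'
  #6 SA[6]=4  'dadfedfbcfffeaaf'
  #7 SA[7]=0  'daffdadfedfbcfffeaaf'
  #8 SA[8]=9  'dfbcfffeaaf'
  #9 SA[9]=6  'dfedfbcfffeaaf'
  #10 SA[10]=16  'eaaf'
  #11 SA[11]=8  'edfbcfffeaaf'
  #12 SA[12]=19  'f'
  #13 SA[13]=10  'fbcfffeaaf'
  #14 SA[14]=3  'fdadfedfbcfffeaaf'
  #15 SA[15]=15  'feaaf'
  #16 SA[16]=7  'fedfbcfffeaaf'
  #17 SA[17]=2  'ffdadfedfbcfffeaaf'
  #18 SA[18]=14  'ffeaaf'
  #19 SA[19]=13  'fffeaaf'

SA = [17, 5, 18, 1, 11, 12, 4, 0, 9, 6, 16, 8, 19, 10, 3, 15, 7, 2, 14, 13]
rank  pair      lcp
   1  s[17:],s[5:]  1  'a'
   2  s[5:],s[18:]  1  'a'
   3  s[18:],s[1:]  2  'af'
   4  s[1:],s[11:]  0  ''
   5  s[11:],s[12:]  0  ''
   6  s[12:],s[4:]  0  ''
   7  s[4:],s[0:]  2  'da'
   8  s[0:],s[9:]  1  'd'
   9  s[9:],s[6:]  2  'df'
  10  s[6:],s[16:]  0  ''
  11  s[16:],s[8:]  1  'e'
  12  s[8:],s[19:]  0  ''
  13  s[19:],s[10:]  1  'f'
  14  s[10:],s[3:]  1  'f'
  15  s[3:],s[15:]  1  'f'
  16  s[15:],s[7:]  2  'fe'
  17  s[7:],s[2:]  1  'f'
  18  s[2:],s[14:]  2  'ff'
  19  s[14:],s[13:]  2  'ff'

n(n+1)/2 = 20·21/2 = 210
Σ LCP = 0 + 1 + 1 + 2 + 0 + 0 + 0 + 2 + 1 + 2 + 0 + 1 + 0 + 1 + 1 + 1 + 2 + 1 + 2 + 2 = 20
distinct = 210 − 20 = 190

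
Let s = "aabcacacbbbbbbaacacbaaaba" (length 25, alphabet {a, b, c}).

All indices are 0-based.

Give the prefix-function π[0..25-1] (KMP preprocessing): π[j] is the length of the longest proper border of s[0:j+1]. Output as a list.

[0, 1, 0, 0, 1, 0, 1, 0, 0, 0, 0, 0, 0, 0, 1, 2, 0, 1, 0, 0, 1, 2, 2, 3, 1]

π[0] = 0
j=1 s[j]='a': π[1]=1 (border 'a')
j=2 s[j]='b': k: 1→0; π[2]=0 (border '')
j=3 s[j]='c': π[3]=0 (border '')
j=4 s[j]='a': π[4]=1 (border 'a')
j=5 s[j]='c': k: 1→0; π[5]=0 (border '')
j=6 s[j]='a': π[6]=1 (border 'a')
j=7 s[j]='c': k: 1→0; π[7]=0 (border '')
j=8 s[j]='b': π[8]=0 (border '')
j=9 s[j]='b': π[9]=0 (border '')
j=10 s[j]='b': π[10]=0 (border '')
j=11 s[j]='b': π[11]=0 (border '')
j=12 s[j]='b': π[12]=0 (border '')
j=13 s[j]='b': π[13]=0 (border '')
j=14 s[j]='a': π[14]=1 (border 'a')
j=15 s[j]='a': π[15]=2 (border 'aa')
j=16 s[j]='c': k: 2→1→0; π[16]=0 (border '')
j=17 s[j]='a': π[17]=1 (border 'a')
j=18 s[j]='c': k: 1→0; π[18]=0 (border '')
j=19 s[j]='b': π[19]=0 (border '')
j=20 s[j]='a': π[20]=1 (border 'a')
j=21 s[j]='a': π[21]=2 (border 'aa')
j=22 s[j]='a': k: 2→1; π[22]=2 (border 'aa')
j=23 s[j]='b': π[23]=3 (border 'aab')
j=24 s[j]='a': k: 3→0; π[24]=1 (border 'a')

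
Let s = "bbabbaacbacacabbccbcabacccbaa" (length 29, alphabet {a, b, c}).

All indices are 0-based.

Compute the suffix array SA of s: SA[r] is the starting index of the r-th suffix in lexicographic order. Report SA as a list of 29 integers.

[28, 27, 5, 20, 2, 13, 11, 9, 6, 22, 26, 4, 1, 8, 21, 3, 0, 14, 18, 15, 19, 12, 10, 25, 7, 17, 24, 16, 23]

rank | idx | suffix
   0 |  28 | a
   1 |  27 | aa
   2 |   5 | aacbacacabbccbcabacccbaa
   3 |  20 | abacccbaa
   4 |   2 | abbaacbacacabbccbcabacccbaa
   5 |  13 | abbccbcabacccbaa
   6 |  11 | acabbccbcabacccbaa
   7 |   9 | acacabbccbcabacccbaa
   8 |   6 | acbacacabbccbcabacccbaa
   9 |  22 | acccbaa
  10 |  26 | baa
  11 |   4 | baacbacacabbccbcabacccbaa
  12 |   1 | babbaacbacacabbccbcabacccbaa
  13 |   8 | bacacabbccbcabacccbaa
  14 |  21 | bacccbaa
  15 |   3 | bbaacbacacabbccbcabacccbaa
  16 |   0 | bbabbaacbacacabbccbcabacccbaa
  17 |  14 | bbccbcabacccbaa
  18 |  18 | bcabacccbaa
  19 |  15 | bccbcabacccbaa
  20 |  19 | cabacccbaa
  21 |  12 | cabbccbcabacccbaa
  22 |  10 | cacabbccbcabacccbaa
  23 |  25 | cbaa
  24 |   7 | cbacacabbccbcabacccbaa
  25 |  17 | cbcabacccbaa
  26 |  24 | ccbaa
  27 |  16 | ccbcabacccbaa
  28 |  23 | cccbaa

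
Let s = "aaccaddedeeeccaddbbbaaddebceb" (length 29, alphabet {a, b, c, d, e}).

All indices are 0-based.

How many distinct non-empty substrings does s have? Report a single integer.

rank→(start, suffix):
  0 → (0, 'aaccaddedeeeccaddbbbaaddebceb')
  1 → (20, 'aaddebceb')
  2 → (1, 'accaddedeeeccaddbbbaaddebceb')
  3 → (14, 'addbbbaaddebceb')
  4 → (21, 'addebceb')
  5 → (4, 'addedeeeccaddbbbaaddebceb')
  6 → (28, 'b')
  7 → (19, 'baaddebceb')
  8 → (18, 'bbaaddebceb')
  9 → (17, 'bbbaaddebceb')
  10 → (25, 'bceb')
  11 → (13, 'caddbbbaaddebceb')
  12 → (3, 'caddedeeeccaddbbbaaddebceb')
  13 → (12, 'ccaddbbbaaddebceb')
  14 → (2, 'ccaddedeeeccaddbbbaaddebceb')
  15 → (26, 'ceb')
  16 → (16, 'dbbbaaddebceb')
  17 → (15, 'ddbbbaaddebceb')
  18 → (22, 'ddebceb')
  19 → (5, 'ddedeeeccaddbbbaaddebceb')
  20 → (23, 'debceb')
  21 → (6, 'dedeeeccaddbbbaaddebceb')
  22 → (8, 'deeeccaddbbbaaddebceb')
  23 → (27, 'eb')
  24 → (24, 'ebceb')
  25 → (11, 'eccaddbbbaaddebceb')
  26 → (7, 'edeeeccaddbbbaaddebceb')
  27 → (10, 'eeccaddbbbaaddebceb')
  28 → (9, 'eeeccaddbbbaaddebceb')

SA = [0, 20, 1, 14, 21, 4, 28, 19, 18, 17, 25, 13, 3, 12, 2, 26, 16, 15, 22, 5, 23, 6, 8, 27, 24, 11, 7, 10, 9]
i: (SA[i-1],SA[i]) lcp shared
  1: (0,20) 2 'aa'
  2: (20,1) 1 'a'
  3: (1,14) 1 'a'
  4: (14,21) 3 'add'
  5: (21,4) 4 'adde'
  6: (4,28) 0 ''
  7: (28,19) 1 'b'
  8: (19,18) 1 'b'
  9: (18,17) 2 'bb'
  10: (17,25) 1 'b'
  11: (25,13) 0 ''
  12: (13,3) 4 'cadd'
  13: (3,12) 1 'c'
  14: (12,2) 5 'ccadd'
  15: (2,26) 1 'c'
  16: (26,16) 0 ''
  17: (16,15) 1 'd'
  18: (15,22) 2 'dd'
  19: (22,5) 3 'dde'
  20: (5,23) 1 'd'
  21: (23,6) 2 'de'
  22: (6,8) 2 'de'
  23: (8,27) 0 ''
  24: (27,24) 2 'eb'
  25: (24,11) 1 'e'
  26: (11,7) 1 'e'
  27: (7,10) 1 'e'
  28: (10,9) 2 'ee'

n(n+1)/2 = 29·30/2 = 435
Σ LCP = 0 + 2 + 1 + 1 + 3 + 4 + 0 + 1 + 1 + 2 + 1 + 0 + 4 + 1 + 5 + 1 + 0 + 1 + 2 + 3 + 1 + 2 + 2 + 0 + 2 + 1 + 1 + 1 + 2 = 45
distinct = 435 − 45 = 390

390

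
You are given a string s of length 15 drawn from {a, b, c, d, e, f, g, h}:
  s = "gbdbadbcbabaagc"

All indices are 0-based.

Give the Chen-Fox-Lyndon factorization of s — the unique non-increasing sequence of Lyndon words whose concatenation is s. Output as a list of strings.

["g", "bd", "b", "adbcb", "ab", "aagc"]

emit factor 1: 'g' (i=0, period=1)
emit factor 2: 'bd' (i=1, period=2)
emit factor 3: 'b' (i=3, period=1)
emit factor 4: 'adbcb' (i=4, period=5)
emit factor 5: 'ab' (i=9, period=2)
emit factor 6: 'aagc' (i=11, period=4)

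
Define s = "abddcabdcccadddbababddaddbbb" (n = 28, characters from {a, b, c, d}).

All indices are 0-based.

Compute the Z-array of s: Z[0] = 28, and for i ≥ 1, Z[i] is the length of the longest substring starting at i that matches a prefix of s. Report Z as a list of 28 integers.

Z[0]=28
i=1: fresh scan; Z[1]=0
i=2: fresh scan; Z[2]=0
i=3: fresh scan; Z[3]=0
i=4: fresh scan; Z[4]=0
i=5: fresh scan; Z[5]=3 scan→box=[5,8)
i=6: min(r-i=2, Z[1]=0)=0; Z[6]=0
i=7: min(r-i=1, Z[2]=0)=0; Z[7]=0
i=8: fresh scan; Z[8]=0
i=9: fresh scan; Z[9]=0
i=10: fresh scan; Z[10]=0
i=11: fresh scan; Z[11]=1 scan→box=[11,12)
i=12: fresh scan; Z[12]=0
i=13: fresh scan; Z[13]=0
i=14: fresh scan; Z[14]=0
i=15: fresh scan; Z[15]=0
i=16: fresh scan; Z[16]=2 scan→box=[16,18)
i=17: min(r-i=1, Z[1]=0)=0; Z[17]=0
i=18: fresh scan; Z[18]=4 scan→box=[18,22)
i=19: min(r-i=3, Z[1]=0)=0; Z[19]=0
i=20: min(r-i=2, Z[2]=0)=0; Z[20]=0
i=21: min(r-i=1, Z[3]=0)=0; Z[21]=0
i=22: fresh scan; Z[22]=1 scan→box=[22,23)
i=23: fresh scan; Z[23]=0
i=24: fresh scan; Z[24]=0
i=25: fresh scan; Z[25]=0
i=26: fresh scan; Z[26]=0
i=27: fresh scan; Z[27]=0

[28, 0, 0, 0, 0, 3, 0, 0, 0, 0, 0, 1, 0, 0, 0, 0, 2, 0, 4, 0, 0, 0, 1, 0, 0, 0, 0, 0]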